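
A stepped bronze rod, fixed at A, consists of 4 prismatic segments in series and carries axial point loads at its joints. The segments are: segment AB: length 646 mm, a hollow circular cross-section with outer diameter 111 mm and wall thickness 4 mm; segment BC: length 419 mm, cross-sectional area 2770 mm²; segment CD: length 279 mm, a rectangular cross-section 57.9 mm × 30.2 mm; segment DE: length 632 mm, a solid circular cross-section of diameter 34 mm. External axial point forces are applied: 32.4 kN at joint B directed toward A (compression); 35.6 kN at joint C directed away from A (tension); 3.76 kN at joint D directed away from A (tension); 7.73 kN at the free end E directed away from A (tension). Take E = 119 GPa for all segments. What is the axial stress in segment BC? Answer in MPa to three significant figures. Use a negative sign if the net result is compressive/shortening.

17.0 MPa

Internal axial forces (sectioning from the free end, tension +): N_DE = 7.73 kN, N_CD = 11.49 kN, N_BC = 47.09 kN, N_AB = 14.69 kN.
σ_BC = N_BC/A_BC = 47090/2770 = 17 MPa.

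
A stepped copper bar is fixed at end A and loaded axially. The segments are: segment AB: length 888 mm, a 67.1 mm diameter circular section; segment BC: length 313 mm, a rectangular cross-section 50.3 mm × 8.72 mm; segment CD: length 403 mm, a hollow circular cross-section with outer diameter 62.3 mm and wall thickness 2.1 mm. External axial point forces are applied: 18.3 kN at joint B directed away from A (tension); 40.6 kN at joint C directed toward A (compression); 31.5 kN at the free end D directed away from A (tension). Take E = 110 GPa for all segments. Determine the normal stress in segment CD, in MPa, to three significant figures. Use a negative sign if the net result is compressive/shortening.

79.3 MPa

Internal axial forces (sectioning from the free end, tension +): N_CD = 31.5 kN, N_BC = -9.1 kN, N_AB = 9.2 kN.
A_CD = 397.2 mm².
σ_CD = N_CD/A_CD = 31500/397.2 = 79.31 MPa.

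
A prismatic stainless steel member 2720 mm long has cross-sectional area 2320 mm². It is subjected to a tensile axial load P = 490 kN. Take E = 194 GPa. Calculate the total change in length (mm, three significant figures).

2.96 mm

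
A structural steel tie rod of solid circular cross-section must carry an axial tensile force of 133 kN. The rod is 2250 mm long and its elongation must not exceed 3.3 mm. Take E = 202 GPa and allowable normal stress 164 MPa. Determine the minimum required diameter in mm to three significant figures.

Required area A ≥ P/σ_allow = 133000/164 = 811 mm².
For a solid circular section, d ≥ √(4A/π) = 32.13 mm.
Elongation limit: A ≥ PL/(Eδ_allow) = 133000·2250/(202000·3.3) = 448.9 mm² ⇒ d ≥ 23.91 mm.
The stress limit governs.

32.1 mm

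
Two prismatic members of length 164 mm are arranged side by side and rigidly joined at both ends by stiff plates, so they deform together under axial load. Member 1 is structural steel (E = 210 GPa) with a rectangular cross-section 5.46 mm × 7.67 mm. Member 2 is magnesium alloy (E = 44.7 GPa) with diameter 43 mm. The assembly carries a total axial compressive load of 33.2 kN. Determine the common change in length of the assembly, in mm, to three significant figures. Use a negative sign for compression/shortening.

-0.0739 mm

A_1 = 41.88 mm².
A_2 = 1452 mm².
Equal strain + equilibrium ⇒ each member carries load in proportion to AE: A₁E₁ = 8794000 N, A₂E₂ = 64910000 N, ΣAE = 73710000 N.
δ = PL/ΣAE = -33200·164/73710000 = -0.07387 mm.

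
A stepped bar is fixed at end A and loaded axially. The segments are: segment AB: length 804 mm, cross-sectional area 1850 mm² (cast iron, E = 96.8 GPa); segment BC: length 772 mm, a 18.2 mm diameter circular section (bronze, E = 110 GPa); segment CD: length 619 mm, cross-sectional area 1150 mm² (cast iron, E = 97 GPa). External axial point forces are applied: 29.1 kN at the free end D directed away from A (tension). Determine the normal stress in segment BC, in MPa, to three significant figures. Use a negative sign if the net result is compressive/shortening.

112 MPa

Internal axial forces (sectioning from the free end, tension +): N_CD = 29.1 kN, N_BC = 29.1 kN, N_AB = 29.1 kN.
A_BC = 260.2 mm².
σ_BC = N_BC/A_BC = 29100/260.2 = 111.9 MPa.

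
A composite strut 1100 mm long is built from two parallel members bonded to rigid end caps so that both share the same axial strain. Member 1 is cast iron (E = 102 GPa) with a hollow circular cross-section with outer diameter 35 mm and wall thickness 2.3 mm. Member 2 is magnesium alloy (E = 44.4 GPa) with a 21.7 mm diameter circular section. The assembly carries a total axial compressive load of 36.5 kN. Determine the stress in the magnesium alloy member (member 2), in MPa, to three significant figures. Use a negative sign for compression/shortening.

-40.0 MPa

A_1 = 236.3 mm².
A_2 = 369.8 mm².
Equal strain + equilibrium ⇒ each member carries load in proportion to AE: A₁E₁ = 24100000 N, A₂E₂ = 16420000 N, ΣAE = 40520000 N.
σ₂ = P·E₂/ΣAE = -36500·44400/40520000 = -39.99 MPa.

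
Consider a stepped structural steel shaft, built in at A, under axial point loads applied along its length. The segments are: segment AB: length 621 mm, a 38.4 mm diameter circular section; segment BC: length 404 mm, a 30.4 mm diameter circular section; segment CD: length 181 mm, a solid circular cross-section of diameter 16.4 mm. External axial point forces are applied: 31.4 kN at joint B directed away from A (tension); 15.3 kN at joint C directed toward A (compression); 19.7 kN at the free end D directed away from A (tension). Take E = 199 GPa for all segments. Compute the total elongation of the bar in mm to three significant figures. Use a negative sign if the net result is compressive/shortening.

0.194 mm

Internal axial forces (sectioning from the free end, tension +): N_CD = 19.7 kN, N_BC = 4.4 kN, N_AB = 35.8 kN.
A_AB = 1158 mm².
A_BC = 725.8 mm².
A_CD = 211.2 mm².
δ_AB = 35800·621/(1158·199000) = 0.09646 mm
δ_BC = 4400·404/(725.8·199000) = 0.01231 mm
δ_CD = 19700·181/(211.2·199000) = 0.08482 mm
δ = Σδ_i = 0.1936 mm.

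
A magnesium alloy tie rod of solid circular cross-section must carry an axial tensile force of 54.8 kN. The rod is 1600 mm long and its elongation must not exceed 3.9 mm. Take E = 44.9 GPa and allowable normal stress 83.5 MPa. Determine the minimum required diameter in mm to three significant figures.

28.9 mm

Required area A ≥ P/σ_allow = 54800/83.5 = 656.3 mm².
For a solid circular section, d ≥ √(4A/π) = 28.91 mm.
Elongation limit: A ≥ PL/(Eδ_allow) = 54800·1600/(44900·3.9) = 500.7 mm² ⇒ d ≥ 25.25 mm.
The stress limit governs.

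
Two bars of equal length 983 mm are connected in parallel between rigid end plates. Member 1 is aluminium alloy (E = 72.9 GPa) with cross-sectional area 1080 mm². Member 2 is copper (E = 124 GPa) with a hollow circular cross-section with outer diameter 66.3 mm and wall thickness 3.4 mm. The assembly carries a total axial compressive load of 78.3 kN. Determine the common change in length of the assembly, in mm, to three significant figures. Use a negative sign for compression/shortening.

-0.475 mm

A_2 = 671.9 mm².
Equal strain + equilibrium ⇒ each member carries load in proportion to AE: A₁E₁ = 78730000 N, A₂E₂ = 83310000 N, ΣAE = 162000000 N.
δ = PL/ΣAE = -78300·983/162000000 = -0.475 mm.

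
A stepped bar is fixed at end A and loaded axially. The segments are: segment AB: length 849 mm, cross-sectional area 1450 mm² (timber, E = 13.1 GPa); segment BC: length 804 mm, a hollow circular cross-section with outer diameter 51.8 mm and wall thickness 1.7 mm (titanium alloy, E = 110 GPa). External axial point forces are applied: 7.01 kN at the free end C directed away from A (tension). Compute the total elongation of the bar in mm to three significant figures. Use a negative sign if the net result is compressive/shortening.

Internal axial forces (sectioning from the free end, tension +): N_BC = 7.01 kN, N_AB = 7.01 kN.
A_BC = 267.6 mm².
δ_AB = 7010·849/(1450·13100) = 0.3133 mm
δ_BC = 7010·804/(267.6·110000) = 0.1915 mm
δ = Σδ_i = 0.5048 mm.

0.505 mm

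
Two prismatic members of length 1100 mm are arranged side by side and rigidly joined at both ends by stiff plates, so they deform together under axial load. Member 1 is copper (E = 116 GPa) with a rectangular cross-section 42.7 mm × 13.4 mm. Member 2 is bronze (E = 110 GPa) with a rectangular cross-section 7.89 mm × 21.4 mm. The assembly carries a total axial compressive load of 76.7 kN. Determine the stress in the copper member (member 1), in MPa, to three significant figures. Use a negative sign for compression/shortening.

-105 MPa

A_1 = 572.2 mm².
A_2 = 168.8 mm².
Equal strain + equilibrium ⇒ each member carries load in proportion to AE: A₁E₁ = 66370000 N, A₂E₂ = 18570000 N, ΣAE = 84950000 N.
σ₁ = P·E₁/ΣAE = -76700·116000/84950000 = -104.7 MPa.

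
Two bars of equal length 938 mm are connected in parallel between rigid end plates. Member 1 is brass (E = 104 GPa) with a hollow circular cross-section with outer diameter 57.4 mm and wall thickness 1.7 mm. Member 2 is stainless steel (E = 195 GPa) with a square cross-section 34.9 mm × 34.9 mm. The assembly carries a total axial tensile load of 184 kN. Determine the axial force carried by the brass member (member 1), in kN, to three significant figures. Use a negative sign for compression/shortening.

21.2 kN

A_1 = 297.5 mm².
A_2 = 1218 mm².
Equal strain + equilibrium ⇒ each member carries load in proportion to AE: A₁E₁ = 30940000 N, A₂E₂ = 237500000 N, ΣAE = 268400000 N.
F₁ = P·A₁E₁/ΣAE = 184000·30940000/268400000 = 21210 N.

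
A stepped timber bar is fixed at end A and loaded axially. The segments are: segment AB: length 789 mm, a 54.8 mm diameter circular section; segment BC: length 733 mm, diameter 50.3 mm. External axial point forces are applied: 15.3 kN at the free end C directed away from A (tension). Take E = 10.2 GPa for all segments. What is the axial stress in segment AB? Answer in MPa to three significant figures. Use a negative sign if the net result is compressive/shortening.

6.49 MPa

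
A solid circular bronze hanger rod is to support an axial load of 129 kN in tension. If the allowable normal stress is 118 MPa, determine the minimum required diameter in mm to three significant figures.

Required area A ≥ P/σ_allow = 129000/118 = 1093 mm².
For a solid circular section, d ≥ √(4A/π) = 37.31 mm.

37.3 mm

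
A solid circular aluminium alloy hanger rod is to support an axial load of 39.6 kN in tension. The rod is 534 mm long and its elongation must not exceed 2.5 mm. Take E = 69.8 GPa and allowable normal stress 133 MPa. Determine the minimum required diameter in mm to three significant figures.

19.5 mm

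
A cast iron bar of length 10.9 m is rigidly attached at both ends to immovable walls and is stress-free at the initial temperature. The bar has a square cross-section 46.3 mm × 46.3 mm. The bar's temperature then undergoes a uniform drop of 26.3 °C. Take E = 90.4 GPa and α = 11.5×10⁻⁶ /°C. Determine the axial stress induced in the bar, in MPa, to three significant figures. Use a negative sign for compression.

27.3 MPa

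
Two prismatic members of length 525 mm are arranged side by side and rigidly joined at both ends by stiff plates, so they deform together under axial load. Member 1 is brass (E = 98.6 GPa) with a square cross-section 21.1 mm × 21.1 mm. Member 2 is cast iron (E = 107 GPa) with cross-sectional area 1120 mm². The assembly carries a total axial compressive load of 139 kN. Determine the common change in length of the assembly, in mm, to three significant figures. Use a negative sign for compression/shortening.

-0.446 mm

A_1 = 445.2 mm².
Equal strain + equilibrium ⇒ each member carries load in proportion to AE: A₁E₁ = 43900000 N, A₂E₂ = 119800000 N, ΣAE = 163700000 N.
δ = PL/ΣAE = -139000·525/163700000 = -0.4457 mm.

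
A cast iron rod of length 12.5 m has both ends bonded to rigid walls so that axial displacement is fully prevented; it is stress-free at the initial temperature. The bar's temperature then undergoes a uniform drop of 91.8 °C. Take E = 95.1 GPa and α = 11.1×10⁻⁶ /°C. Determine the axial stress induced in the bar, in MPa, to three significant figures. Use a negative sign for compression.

Free thermal expansion αLΔT = 11.1e-6 · 12500 · -91.8 = -12.74 mm.
The walls impose strain ε = −(-12.74)/12500 = 1.0190e-03; σ = Eε = 95100 · 1.0190e-03 = 96.9 MPa.

96.9 MPa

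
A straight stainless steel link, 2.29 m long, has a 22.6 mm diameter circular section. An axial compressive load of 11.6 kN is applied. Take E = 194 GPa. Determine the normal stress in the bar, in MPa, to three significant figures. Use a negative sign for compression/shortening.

A = 401.1 mm².
σ = N/A = -11600/401.1 = -28.92 MPa.

-28.9 MPa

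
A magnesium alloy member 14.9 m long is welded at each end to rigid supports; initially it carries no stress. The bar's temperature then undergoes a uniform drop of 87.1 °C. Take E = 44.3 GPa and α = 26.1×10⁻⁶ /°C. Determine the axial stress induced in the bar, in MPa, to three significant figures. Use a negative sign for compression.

101 MPa

Free thermal expansion αLΔT = 26.1e-6 · 14900 · -87.1 = -33.87 mm.
The walls impose strain ε = −(-33.87)/14900 = 2.2733e-03; σ = Eε = 44300 · 2.2733e-03 = 100.7 MPa.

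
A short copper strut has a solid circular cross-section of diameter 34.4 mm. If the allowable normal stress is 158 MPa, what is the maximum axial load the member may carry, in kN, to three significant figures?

A = 929.4 mm².
P_max = σ_allow · A = 158 · 929.4 = 146800 N = 146.8 kN.

147 kN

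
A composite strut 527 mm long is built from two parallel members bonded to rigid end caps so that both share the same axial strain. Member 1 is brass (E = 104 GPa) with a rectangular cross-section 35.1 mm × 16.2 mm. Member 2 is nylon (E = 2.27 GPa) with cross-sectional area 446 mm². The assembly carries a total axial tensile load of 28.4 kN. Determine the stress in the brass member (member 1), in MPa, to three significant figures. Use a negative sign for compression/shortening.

49.1 MPa

A_1 = 568.6 mm².
Equal strain + equilibrium ⇒ each member carries load in proportion to AE: A₁E₁ = 59140000 N, A₂E₂ = 1012000 N, ΣAE = 60150000 N.
σ₁ = P·E₁/ΣAE = 28400·104000/60150000 = 49.1 MPa.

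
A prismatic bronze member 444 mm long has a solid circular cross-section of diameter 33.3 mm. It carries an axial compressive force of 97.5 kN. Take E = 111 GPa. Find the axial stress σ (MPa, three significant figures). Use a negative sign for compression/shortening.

A = 870.9 mm².
σ = N/A = -97500/870.9 = -112 MPa.

-112 MPa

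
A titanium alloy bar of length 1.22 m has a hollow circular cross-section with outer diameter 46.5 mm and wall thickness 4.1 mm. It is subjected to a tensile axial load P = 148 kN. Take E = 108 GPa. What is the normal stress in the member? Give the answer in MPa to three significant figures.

A = 546.1 mm².
σ = N/A = 148000/546.1 = 271 MPa.

271 MPa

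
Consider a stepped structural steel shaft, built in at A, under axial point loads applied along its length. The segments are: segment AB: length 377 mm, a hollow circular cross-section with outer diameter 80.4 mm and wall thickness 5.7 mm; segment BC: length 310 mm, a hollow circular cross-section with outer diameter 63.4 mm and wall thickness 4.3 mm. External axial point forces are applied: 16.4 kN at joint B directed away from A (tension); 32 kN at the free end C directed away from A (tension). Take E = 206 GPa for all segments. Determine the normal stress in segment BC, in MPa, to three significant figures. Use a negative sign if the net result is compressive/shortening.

Internal axial forces (sectioning from the free end, tension +): N_BC = 32 kN, N_AB = 48.4 kN.
A_BC = 798.4 mm².
σ_BC = N_BC/A_BC = 32000/798.4 = 40.08 MPa.

40.1 MPa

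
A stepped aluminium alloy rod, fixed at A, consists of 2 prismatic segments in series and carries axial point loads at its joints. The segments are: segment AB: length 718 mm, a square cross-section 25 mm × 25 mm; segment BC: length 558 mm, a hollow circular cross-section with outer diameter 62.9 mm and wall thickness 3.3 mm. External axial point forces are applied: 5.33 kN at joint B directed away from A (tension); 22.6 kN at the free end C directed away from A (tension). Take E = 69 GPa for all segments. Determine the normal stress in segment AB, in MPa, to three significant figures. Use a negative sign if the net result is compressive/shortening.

44.7 MPa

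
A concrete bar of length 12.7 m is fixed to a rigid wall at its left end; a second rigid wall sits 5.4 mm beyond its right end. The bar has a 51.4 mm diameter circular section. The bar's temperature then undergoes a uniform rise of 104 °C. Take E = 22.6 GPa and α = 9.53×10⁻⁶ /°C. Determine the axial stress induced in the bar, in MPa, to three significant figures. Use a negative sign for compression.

-12.8 MPa

Free thermal expansion αLΔT = 9.53e-6 · 12700 · 104 = 12.59 mm.
The walls engage after the gap closes; constrained expansion = 12.59 − 5.4 = 7.187 mm.
The walls impose strain ε = −(7.187)/12700 = -5.6592e-04; σ = Eε = 22600 · -5.6592e-04 = -12.79 MPa.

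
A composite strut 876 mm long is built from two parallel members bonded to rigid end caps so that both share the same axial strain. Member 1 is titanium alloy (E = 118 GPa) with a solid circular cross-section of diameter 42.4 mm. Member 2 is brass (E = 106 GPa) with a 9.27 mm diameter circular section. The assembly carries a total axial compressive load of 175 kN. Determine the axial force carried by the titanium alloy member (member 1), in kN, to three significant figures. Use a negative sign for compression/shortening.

A_1 = 1412 mm².
A_2 = 67.49 mm².
Equal strain + equilibrium ⇒ each member carries load in proportion to AE: A₁E₁ = 166600000 N, A₂E₂ = 7154000 N, ΣAE = 173800000 N.
F₁ = P·A₁E₁/ΣAE = -175000·166600000/173800000 = -167800 N.

-168 kN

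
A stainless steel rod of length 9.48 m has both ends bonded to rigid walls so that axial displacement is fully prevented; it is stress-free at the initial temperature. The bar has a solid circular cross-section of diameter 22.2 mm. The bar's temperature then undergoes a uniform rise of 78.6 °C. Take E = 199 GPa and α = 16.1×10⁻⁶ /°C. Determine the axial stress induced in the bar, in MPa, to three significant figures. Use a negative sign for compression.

Free thermal expansion αLΔT = 16.1e-6 · 9480 · 78.6 = 12 mm.
The walls impose strain ε = −(12)/9480 = -1.2655e-03; σ = Eε = 199000 · -1.2655e-03 = -251.8 MPa.

-252 MPa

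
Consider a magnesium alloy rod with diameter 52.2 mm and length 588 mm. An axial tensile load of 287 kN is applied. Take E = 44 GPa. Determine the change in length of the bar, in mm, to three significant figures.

1.79 mm

A = 2140 mm².
δ_mech = NL/(AE) = 287000·588/(2140·44000) = 1.792 mm.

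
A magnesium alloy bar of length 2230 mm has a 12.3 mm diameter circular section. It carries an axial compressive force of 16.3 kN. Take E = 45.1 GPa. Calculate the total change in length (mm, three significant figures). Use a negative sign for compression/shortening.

A = 118.8 mm².
δ_mech = NL/(AE) = -16300·2230/(118.8·45100) = -6.783 mm.

-6.78 mm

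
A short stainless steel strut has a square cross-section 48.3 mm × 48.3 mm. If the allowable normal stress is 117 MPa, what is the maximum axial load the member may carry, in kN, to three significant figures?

A = 2333 mm².
P_max = σ_allow · A = 117 · 2333 = 272900 N = 272.9 kN.

273 kN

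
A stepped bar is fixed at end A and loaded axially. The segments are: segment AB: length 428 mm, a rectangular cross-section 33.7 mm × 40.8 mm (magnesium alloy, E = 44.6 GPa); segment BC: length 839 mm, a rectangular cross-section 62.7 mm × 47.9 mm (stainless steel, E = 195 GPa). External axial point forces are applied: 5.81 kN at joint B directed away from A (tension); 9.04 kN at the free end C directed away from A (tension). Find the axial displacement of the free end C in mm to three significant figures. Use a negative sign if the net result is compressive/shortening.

0.117 mm

Internal axial forces (sectioning from the free end, tension +): N_BC = 9.04 kN, N_AB = 14.85 kN.
A_AB = 1375 mm².
A_BC = 3003 mm².
δ_AB = 14850·428/(1375·44600) = 0.1036 mm
δ_BC = 9040·839/(3003·195000) = 0.01295 mm
δ = Σδ_i = 0.1166 mm.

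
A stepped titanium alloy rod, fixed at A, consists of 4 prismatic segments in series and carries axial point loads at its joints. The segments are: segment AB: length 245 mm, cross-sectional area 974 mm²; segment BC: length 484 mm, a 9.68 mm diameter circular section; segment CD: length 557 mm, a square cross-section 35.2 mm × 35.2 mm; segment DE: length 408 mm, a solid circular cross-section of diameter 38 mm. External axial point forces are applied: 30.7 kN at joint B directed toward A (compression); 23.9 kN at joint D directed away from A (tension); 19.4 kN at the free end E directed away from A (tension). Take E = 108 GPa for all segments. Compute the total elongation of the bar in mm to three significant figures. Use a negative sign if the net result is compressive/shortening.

2.91 mm

Internal axial forces (sectioning from the free end, tension +): N_DE = 19.4 kN, N_CD = 43.3 kN, N_BC = 43.3 kN, N_AB = 12.6 kN.
A_BC = 73.59 mm².
A_CD = 1239 mm².
A_DE = 1134 mm².
δ_AB = 12600·245/(974·108000) = 0.02935 mm
δ_BC = 43300·484/(73.59·108000) = 2.637 mm
δ_CD = 43300·557/(1239·108000) = 0.1802 mm
δ_DE = 19400·408/(1134·108000) = 0.06462 mm
δ = Σδ_i = 2.911 mm.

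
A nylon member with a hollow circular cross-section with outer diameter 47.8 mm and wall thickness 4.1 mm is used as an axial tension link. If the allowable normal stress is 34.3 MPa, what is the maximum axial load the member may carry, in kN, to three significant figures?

19.3 kN

A = 562.9 mm².
P_max = σ_allow · A = 34.3 · 562.9 = 19310 N = 19.31 kN.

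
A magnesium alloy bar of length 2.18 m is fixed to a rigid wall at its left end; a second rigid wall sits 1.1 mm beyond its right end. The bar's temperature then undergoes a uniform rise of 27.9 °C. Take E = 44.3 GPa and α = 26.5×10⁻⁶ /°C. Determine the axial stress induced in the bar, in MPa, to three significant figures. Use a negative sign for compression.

Free thermal expansion αLΔT = 26.5e-6 · 2180 · 27.9 = 1.612 mm.
The walls engage after the gap closes; constrained expansion = 1.612 − 1.1 = 0.5118 mm.
The walls impose strain ε = −(0.5118)/2180 = -2.3476e-04; σ = Eε = 44300 · -2.3476e-04 = -10.4 MPa.

-10.4 MPa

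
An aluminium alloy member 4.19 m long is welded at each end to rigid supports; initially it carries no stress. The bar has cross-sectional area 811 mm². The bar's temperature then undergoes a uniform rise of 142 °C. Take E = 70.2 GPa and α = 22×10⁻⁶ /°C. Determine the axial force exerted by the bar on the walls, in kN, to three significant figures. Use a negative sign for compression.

-178 kN

Free thermal expansion αLΔT = 22e-6 · 4190 · 142 = 13.09 mm.
The walls impose strain ε = −(13.09)/4190 = -3.1240e-03; σ = Eε = 70200 · -3.1240e-03 = -219.3 MPa.
Wall reaction R = σ·A = -219.3·811 = -177900 N = -177.9 kN.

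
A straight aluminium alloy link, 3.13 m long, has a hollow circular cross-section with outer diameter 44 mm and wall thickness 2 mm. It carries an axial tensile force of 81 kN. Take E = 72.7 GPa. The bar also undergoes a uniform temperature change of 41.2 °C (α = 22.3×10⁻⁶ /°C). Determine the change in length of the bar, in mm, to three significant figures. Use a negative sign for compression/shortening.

16.1 mm

A = 263.9 mm².
δ_mech = NL/(AE) = 81000·3130/(263.9·72700) = 13.21 mm.
δ_thermal = αLΔT = 22.3e-6·3130·41.2 = 2.876 mm.
δ = δ_mech + δ_thermal = 16.09 mm.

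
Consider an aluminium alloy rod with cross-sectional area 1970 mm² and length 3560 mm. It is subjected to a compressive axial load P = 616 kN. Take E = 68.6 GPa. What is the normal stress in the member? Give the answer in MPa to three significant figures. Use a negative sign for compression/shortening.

σ = N/A = -616000/1970 = -312.7 MPa.

-313 MPa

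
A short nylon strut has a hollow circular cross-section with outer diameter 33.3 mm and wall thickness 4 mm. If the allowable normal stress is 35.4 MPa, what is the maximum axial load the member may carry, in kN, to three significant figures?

A = 368.2 mm².
P_max = σ_allow · A = 35.4 · 368.2 = 13030 N = 13.03 kN.

13.0 kN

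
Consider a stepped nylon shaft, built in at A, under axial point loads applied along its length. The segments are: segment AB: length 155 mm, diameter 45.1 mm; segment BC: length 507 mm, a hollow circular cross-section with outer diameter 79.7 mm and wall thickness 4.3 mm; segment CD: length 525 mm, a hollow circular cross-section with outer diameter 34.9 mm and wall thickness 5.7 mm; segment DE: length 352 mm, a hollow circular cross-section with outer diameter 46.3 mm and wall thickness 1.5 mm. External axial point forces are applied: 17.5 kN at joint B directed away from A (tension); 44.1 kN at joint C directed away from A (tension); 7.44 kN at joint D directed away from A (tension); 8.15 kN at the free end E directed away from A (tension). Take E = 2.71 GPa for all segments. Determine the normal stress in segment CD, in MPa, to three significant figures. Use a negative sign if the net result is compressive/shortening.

Internal axial forces (sectioning from the free end, tension +): N_DE = 8.15 kN, N_CD = 15.59 kN, N_BC = 59.69 kN, N_AB = 77.19 kN.
A_CD = 522.9 mm².
σ_CD = N_CD/A_CD = 15590/522.9 = 29.82 MPa.

29.8 MPa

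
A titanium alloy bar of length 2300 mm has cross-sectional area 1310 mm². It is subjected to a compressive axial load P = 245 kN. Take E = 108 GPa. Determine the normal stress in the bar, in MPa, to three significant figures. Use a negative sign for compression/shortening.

σ = N/A = -245000/1310 = -187 MPa.

-187 MPa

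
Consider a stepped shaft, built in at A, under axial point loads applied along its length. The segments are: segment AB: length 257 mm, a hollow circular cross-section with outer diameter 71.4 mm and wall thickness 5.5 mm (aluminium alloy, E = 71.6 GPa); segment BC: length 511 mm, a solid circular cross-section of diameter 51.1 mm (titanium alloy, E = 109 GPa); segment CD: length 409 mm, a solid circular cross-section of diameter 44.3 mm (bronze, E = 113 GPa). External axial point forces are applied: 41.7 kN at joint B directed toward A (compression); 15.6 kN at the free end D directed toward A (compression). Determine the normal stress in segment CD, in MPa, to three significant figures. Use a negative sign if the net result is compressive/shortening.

-10.1 MPa

Internal axial forces (sectioning from the free end, tension +): N_CD = -15.6 kN, N_BC = -15.6 kN, N_AB = -57.3 kN.
A_CD = 1541 mm².
σ_CD = N_CD/A_CD = -15600/1541 = -10.12 MPa.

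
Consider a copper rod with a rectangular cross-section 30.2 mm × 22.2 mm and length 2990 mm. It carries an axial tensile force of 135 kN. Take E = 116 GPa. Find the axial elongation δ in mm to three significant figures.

A = 670.4 mm².
δ_mech = NL/(AE) = 135000·2990/(670.4·116000) = 5.19 mm.

5.19 mm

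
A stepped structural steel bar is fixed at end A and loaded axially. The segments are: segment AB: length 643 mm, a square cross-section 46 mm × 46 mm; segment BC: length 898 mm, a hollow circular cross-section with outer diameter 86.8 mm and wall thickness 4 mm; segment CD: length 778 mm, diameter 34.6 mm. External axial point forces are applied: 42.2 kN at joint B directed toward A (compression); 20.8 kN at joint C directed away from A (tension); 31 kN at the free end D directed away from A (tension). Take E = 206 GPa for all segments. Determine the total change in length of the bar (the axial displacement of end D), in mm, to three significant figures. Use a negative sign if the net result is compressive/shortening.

0.356 mm

Internal axial forces (sectioning from the free end, tension +): N_CD = 31 kN, N_BC = 51.8 kN, N_AB = 9.6 kN.
A_AB = 2116 mm².
A_BC = 1040 mm².
A_CD = 940.2 mm².
δ_AB = 9600·643/(2116·206000) = 0.01416 mm
δ_BC = 51800·898/(1040·206000) = 0.217 mm
δ_CD = 31000·778/(940.2·206000) = 0.1245 mm
δ = Σδ_i = 0.3557 mm.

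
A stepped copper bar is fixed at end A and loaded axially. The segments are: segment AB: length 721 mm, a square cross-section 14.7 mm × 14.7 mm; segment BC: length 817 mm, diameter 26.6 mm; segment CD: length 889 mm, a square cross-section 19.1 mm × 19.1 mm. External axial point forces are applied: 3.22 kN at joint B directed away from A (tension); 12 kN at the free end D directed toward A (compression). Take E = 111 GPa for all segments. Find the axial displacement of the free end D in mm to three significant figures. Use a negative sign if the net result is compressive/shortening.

-0.686 mm

Internal axial forces (sectioning from the free end, tension +): N_CD = -12 kN, N_BC = -12 kN, N_AB = -8.78 kN.
A_AB = 216.1 mm².
A_BC = 555.7 mm².
A_CD = 364.8 mm².
δ_AB = -8780·721/(216.1·111000) = -0.2639 mm
δ_BC = -12000·817/(555.7·111000) = -0.1589 mm
δ_CD = -12000·889/(364.8·111000) = -0.2634 mm
δ = Σδ_i = -0.6863 mm.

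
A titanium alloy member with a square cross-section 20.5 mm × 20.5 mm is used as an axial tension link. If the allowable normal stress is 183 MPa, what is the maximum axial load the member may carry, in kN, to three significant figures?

76.9 kN

A = 420.2 mm².
P_max = σ_allow · A = 183 · 420.2 = 76910 N = 76.91 kN.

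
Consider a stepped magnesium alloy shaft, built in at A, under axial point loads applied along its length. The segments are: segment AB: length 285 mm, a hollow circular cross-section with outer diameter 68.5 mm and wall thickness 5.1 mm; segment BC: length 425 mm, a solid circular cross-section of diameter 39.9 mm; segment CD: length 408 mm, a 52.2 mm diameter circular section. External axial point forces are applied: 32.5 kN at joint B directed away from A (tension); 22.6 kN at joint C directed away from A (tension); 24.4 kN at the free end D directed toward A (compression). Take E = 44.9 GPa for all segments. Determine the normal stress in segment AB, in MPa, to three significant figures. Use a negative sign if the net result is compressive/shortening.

Internal axial forces (sectioning from the free end, tension +): N_CD = -24.4 kN, N_BC = -1.8 kN, N_AB = 30.7 kN.
A_AB = 1016 mm².
σ_AB = N_AB/A_AB = 30700/1016 = 30.22 MPa.

30.2 MPa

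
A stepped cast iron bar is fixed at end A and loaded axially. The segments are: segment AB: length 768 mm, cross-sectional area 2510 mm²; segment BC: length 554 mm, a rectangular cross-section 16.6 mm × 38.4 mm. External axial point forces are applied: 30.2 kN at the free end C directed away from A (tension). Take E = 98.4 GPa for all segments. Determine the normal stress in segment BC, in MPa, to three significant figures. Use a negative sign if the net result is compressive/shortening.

Internal axial forces (sectioning from the free end, tension +): N_BC = 30.2 kN, N_AB = 30.2 kN.
A_BC = 637.4 mm².
σ_BC = N_BC/A_BC = 30200/637.4 = 47.38 MPa.

47.4 MPa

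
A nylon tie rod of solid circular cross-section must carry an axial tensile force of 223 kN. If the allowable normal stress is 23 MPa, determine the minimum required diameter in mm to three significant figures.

Required area A ≥ P/σ_allow = 223000/23 = 9696 mm².
For a solid circular section, d ≥ √(4A/π) = 111.1 mm.

111 mm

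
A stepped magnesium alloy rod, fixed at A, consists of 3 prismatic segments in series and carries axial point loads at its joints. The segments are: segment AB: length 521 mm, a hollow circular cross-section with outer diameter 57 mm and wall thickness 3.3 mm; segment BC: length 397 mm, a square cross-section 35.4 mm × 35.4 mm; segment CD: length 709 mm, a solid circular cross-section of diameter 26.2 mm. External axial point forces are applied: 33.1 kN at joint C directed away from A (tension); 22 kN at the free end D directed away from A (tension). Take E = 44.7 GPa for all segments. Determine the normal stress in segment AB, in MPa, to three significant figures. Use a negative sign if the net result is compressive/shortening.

99.0 MPa

Internal axial forces (sectioning from the free end, tension +): N_CD = 22 kN, N_BC = 55.1 kN, N_AB = 55.1 kN.
A_AB = 556.7 mm².
σ_AB = N_AB/A_AB = 55100/556.7 = 98.97 MPa.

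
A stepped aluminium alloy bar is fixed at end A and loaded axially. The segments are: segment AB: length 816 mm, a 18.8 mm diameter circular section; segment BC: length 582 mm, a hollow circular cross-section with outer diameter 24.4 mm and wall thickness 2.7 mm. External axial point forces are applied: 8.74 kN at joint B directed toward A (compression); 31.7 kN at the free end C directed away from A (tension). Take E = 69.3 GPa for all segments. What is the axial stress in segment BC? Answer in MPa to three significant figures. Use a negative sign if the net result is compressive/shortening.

Internal axial forces (sectioning from the free end, tension +): N_BC = 31.7 kN, N_AB = 22.96 kN.
A_BC = 184.1 mm².
σ_BC = N_BC/A_BC = 31700/184.1 = 172.2 MPa.

172 MPa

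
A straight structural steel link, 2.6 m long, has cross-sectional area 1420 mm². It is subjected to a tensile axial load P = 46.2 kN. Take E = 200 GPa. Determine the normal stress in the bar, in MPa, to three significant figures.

σ = N/A = 46200/1420 = 32.54 MPa.

32.5 MPa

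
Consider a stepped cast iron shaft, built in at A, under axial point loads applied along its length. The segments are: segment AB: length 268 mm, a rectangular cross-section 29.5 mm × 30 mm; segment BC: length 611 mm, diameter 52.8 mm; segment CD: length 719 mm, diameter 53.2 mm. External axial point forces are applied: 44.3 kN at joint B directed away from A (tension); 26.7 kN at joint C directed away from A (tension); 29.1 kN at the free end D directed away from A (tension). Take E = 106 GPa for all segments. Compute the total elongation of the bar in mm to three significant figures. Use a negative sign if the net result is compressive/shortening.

Internal axial forces (sectioning from the free end, tension +): N_CD = 29.1 kN, N_BC = 55.8 kN, N_AB = 100.1 kN.
A_AB = 885 mm².
A_BC = 2190 mm².
A_CD = 2223 mm².
δ_AB = 100100·268/(885·106000) = 0.286 mm
δ_BC = 55800·611/(2190·106000) = 0.1469 mm
δ_CD = 29100·719/(2223·106000) = 0.0888 mm
δ = Σδ_i = 0.5217 mm.

0.522 mm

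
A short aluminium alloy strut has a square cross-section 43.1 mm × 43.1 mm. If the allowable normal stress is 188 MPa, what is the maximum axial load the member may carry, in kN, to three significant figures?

349 kN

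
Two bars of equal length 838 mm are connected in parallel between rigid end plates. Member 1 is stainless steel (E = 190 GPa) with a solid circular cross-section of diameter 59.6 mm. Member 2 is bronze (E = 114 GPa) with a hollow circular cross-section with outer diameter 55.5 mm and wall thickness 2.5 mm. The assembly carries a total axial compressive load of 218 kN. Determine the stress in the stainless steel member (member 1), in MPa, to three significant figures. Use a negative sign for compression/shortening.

-71.7 MPa

A_1 = 2790 mm².
A_2 = 416.3 mm².
Equal strain + equilibrium ⇒ each member carries load in proportion to AE: A₁E₁ = 530100000 N, A₂E₂ = 47450000 N, ΣAE = 577500000 N.
σ₁ = P·E₁/ΣAE = -218000·190000/577500000 = -71.72 MPa.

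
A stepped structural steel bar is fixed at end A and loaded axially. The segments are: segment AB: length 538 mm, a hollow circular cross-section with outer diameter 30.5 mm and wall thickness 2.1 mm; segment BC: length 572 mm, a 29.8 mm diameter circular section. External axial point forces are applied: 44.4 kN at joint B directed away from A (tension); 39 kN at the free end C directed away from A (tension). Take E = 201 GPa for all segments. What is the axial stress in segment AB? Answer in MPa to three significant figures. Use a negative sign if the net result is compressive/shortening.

Internal axial forces (sectioning from the free end, tension +): N_BC = 39 kN, N_AB = 83.4 kN.
A_AB = 187.4 mm².
σ_AB = N_AB/A_AB = 83400/187.4 = 445.1 MPa.

445 MPa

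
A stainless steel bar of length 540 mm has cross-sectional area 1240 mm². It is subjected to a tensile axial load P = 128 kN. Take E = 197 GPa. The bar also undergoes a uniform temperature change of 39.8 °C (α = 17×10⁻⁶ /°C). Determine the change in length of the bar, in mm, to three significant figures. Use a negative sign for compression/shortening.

0.648 mm

δ_mech = NL/(AE) = 128000·540/(1240·197000) = 0.283 mm.
δ_thermal = αLΔT = 17e-6·540·39.8 = 0.3654 mm.
δ = δ_mech + δ_thermal = 0.6483 mm.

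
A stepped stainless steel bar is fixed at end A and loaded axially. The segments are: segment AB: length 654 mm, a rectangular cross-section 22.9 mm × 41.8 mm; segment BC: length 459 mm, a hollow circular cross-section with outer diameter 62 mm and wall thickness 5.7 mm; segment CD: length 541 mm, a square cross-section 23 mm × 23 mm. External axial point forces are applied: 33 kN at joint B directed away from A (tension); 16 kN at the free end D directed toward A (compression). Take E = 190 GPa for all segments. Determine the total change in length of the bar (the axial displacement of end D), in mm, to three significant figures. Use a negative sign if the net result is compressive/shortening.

-0.0633 mm

Internal axial forces (sectioning from the free end, tension +): N_CD = -16 kN, N_BC = -16 kN, N_AB = 17 kN.
A_AB = 957.2 mm².
A_BC = 1008 mm².
A_CD = 529 mm².
δ_AB = 17000·654/(957.2·190000) = 0.06113 mm
δ_BC = -16000·459/(1008·190000) = -0.03834 mm
δ_CD = -16000·541/(529·190000) = -0.08612 mm
δ = Σδ_i = -0.06333 mm.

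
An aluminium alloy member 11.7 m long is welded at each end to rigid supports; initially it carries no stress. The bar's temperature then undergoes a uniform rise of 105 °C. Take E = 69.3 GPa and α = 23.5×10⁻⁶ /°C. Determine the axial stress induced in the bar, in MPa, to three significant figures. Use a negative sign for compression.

-171 MPa

Free thermal expansion αLΔT = 23.5e-6 · 11700 · 105 = 28.87 mm.
The walls impose strain ε = −(28.87)/11700 = -2.4675e-03; σ = Eε = 69300 · -2.4675e-03 = -171 MPa.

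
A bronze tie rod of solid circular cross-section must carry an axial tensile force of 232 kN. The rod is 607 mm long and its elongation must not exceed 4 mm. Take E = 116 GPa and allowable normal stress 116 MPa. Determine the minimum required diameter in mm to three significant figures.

50.5 mm

Required area A ≥ P/σ_allow = 232000/116 = 2000 mm².
For a solid circular section, d ≥ √(4A/π) = 50.46 mm.
Elongation limit: A ≥ PL/(Eδ_allow) = 232000·607/(116000·4) = 303.5 mm² ⇒ d ≥ 19.66 mm.
The stress limit governs.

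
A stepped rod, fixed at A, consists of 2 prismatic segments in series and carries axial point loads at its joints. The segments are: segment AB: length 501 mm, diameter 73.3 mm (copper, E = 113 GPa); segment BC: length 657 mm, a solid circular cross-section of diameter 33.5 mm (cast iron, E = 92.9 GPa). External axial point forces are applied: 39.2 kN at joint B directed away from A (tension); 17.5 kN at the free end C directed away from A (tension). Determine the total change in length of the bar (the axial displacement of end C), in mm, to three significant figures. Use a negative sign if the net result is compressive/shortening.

0.200 mm

Internal axial forces (sectioning from the free end, tension +): N_BC = 17.5 kN, N_AB = 56.7 kN.
A_AB = 4220 mm².
A_BC = 881.4 mm².
δ_AB = 56700·501/(4220·113000) = 0.05957 mm
δ_BC = 17500·657/(881.4·92900) = 0.1404 mm
δ = Σδ_i = 0.2 mm.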